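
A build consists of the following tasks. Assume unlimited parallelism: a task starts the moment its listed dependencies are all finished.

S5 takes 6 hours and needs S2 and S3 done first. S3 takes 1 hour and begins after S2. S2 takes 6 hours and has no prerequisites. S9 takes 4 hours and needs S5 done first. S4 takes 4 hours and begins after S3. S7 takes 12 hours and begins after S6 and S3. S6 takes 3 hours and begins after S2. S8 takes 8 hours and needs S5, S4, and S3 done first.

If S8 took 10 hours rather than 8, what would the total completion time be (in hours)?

Critical path before the change: S2→S3→S5→S8 = 6+1+6+8 = 21 giving 21 hours.
S8 is on the critical path; changing it to 10 makes that path 23 hours.
The critical path is still S2→S3→S5→S8; finish is now 23 hours.

23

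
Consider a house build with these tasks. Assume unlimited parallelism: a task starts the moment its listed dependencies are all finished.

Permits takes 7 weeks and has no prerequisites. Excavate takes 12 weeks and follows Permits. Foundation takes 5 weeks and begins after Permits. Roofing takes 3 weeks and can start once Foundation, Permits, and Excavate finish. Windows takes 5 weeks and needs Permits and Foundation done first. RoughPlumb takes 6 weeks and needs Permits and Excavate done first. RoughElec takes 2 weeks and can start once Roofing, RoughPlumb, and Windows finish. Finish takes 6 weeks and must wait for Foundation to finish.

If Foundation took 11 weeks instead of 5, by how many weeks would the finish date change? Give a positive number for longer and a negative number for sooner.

As given, the longest chain is Permits→Excavate→RoughPlumb→RoughElec = 7+12+6+2 = 27, so the finish is 27 weeks.
The longest path through Foundation is only 19 weeks, so Foundation has float 8.
No other chain overtakes it, so the finish is 27 weeks.
Change in finish: 27 − 27 = +0 weeks.

0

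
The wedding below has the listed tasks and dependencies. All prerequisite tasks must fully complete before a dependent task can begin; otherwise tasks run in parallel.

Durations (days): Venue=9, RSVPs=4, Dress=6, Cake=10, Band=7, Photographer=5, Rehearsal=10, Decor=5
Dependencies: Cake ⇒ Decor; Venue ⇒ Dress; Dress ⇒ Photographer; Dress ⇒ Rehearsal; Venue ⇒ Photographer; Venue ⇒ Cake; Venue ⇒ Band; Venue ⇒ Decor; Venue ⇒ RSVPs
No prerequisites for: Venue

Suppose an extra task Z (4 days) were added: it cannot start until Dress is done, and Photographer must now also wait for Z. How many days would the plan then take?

Originally the plan takes 25 days.
With Z inserted, Photographer now waits for max(Venue, Dress, Z).
New critical path: Venue→Dress→Rehearsal = 9+6+10 = 25 ⇒ 25 days.

25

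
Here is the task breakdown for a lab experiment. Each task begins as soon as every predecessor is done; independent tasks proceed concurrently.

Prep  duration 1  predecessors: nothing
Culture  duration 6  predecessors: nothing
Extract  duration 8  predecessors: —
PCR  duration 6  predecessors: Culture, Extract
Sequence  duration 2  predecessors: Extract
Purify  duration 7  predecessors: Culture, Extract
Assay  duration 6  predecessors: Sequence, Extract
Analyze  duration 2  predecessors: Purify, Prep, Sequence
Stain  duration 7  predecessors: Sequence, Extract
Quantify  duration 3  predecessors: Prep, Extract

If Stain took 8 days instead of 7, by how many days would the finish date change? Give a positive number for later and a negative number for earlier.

As given, the longest chain is Extract→Sequence→Stain = 8+2+7 = 17, so the finish is 17 days.
Stain is on the critical path; changing it to 8 makes that path 18 days.
The critical path is still Extract→Sequence→Stain; finish is now 18 days.
Change in finish: 18 − 17 = +1 days.

1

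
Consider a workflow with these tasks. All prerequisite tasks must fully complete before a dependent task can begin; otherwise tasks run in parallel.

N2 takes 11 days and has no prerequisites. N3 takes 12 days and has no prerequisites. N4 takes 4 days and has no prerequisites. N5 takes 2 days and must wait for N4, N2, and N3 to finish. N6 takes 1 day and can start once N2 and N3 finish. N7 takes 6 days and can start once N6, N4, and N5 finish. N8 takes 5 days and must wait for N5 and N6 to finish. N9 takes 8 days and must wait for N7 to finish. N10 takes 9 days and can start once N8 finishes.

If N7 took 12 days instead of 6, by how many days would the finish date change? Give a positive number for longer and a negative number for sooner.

The binding path is N3→N5→N7→N9 = 12+2+6+8 = 28; finish at 28 days.
N7 is on the critical path; changing it to 12 makes that path 34 days.
No other chain overtakes it, so the finish is 34 days.
Change in finish: 34 − 28 = +6 days.

6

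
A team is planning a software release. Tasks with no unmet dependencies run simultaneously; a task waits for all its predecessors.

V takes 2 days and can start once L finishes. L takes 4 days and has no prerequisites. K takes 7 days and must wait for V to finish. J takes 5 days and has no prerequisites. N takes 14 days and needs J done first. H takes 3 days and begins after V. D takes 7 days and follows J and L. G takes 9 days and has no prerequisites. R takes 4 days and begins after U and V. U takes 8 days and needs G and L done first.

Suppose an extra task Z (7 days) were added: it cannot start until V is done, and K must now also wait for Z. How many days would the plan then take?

21

Originally the plan takes 21 days.
With Z inserted, K now waits for max(V, Z).
New critical path: G→U→R = 9+8+4 = 21 ⇒ 21 days.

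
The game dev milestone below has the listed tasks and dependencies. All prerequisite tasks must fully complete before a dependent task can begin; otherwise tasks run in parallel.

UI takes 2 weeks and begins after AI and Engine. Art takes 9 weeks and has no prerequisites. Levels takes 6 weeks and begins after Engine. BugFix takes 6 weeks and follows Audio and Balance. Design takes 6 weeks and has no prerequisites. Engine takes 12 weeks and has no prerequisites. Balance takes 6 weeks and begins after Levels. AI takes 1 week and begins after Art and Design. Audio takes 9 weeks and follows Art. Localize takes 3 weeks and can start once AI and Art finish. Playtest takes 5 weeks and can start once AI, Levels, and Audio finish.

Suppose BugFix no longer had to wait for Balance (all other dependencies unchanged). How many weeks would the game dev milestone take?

24

Before: longest chain Engine→Levels→Balance→BugFix = 12+6+6+6 = 30, finish 30.
Without Balance→BugFix, BugFix's earliest start moves from 24 to 18.
After: Engine→Levels→Balance = 12+6+6 = 24 → 24 weeks.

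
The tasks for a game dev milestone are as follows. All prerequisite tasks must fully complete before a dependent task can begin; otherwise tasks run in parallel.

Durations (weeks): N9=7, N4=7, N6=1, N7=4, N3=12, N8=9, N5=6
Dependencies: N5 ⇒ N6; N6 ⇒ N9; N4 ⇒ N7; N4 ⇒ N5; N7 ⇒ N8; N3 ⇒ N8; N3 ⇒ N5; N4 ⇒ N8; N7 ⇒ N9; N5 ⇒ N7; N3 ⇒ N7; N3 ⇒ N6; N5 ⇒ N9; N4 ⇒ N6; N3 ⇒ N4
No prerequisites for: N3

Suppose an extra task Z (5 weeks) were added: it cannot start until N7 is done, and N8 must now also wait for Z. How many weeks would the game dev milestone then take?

43

Originally the game dev milestone takes 38 weeks.
With Z inserted, N8 now waits for max(N3, N7, N4, Z).
New critical path: N3→N4→N5→N7→Z→N8 = 12+7+6+4+5+9 = 43 ⇒ 43 weeks.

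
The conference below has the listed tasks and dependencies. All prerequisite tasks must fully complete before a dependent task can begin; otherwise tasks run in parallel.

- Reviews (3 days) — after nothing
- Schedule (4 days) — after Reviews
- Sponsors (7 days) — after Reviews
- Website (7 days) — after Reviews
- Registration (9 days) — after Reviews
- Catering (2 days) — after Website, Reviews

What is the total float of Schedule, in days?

5

Critical path: Reviews→Website→Catering = 3+7+2 = 12, so the finish is 12 days.
The longest chain containing Schedule totals 7 days.
Slack of Schedule = 8 − 3 = 5 days.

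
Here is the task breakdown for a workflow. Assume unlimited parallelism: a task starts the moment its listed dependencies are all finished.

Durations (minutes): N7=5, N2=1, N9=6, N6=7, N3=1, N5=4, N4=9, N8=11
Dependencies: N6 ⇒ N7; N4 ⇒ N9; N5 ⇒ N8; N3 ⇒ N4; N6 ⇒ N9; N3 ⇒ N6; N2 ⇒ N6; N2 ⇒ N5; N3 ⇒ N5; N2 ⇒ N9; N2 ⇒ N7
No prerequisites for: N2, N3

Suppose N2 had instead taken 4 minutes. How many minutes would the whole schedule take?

19

Baseline: N2→N5→N8 = 1+4+11 = 16 → 16 minutes.
Since N2 is critical, the +3 change carries straight to that chain (now 19 minutes).
No other chain overtakes it, so the finish is 19 minutes.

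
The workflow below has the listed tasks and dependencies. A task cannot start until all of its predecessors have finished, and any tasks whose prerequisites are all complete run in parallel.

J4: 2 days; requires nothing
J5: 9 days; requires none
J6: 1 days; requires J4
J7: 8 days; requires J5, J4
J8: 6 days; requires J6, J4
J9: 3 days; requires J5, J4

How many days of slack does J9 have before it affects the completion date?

5

Critical path: J5→J7 = 9+8 = 17, so the finish is 17 days.
The longest chain containing J9 totals 12 days.
Float = 17 − 12 = 5.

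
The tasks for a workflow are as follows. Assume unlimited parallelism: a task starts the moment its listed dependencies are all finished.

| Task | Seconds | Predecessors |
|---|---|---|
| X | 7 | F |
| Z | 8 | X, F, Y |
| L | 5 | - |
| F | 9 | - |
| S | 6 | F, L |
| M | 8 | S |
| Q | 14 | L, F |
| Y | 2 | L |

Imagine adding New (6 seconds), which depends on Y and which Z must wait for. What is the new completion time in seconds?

Originally the job takes 24 seconds.
With New inserted, Z now waits for max(X, F, Y, New).
New critical path: F→X→Z = 9+7+8 = 24 ⇒ 24 seconds.

24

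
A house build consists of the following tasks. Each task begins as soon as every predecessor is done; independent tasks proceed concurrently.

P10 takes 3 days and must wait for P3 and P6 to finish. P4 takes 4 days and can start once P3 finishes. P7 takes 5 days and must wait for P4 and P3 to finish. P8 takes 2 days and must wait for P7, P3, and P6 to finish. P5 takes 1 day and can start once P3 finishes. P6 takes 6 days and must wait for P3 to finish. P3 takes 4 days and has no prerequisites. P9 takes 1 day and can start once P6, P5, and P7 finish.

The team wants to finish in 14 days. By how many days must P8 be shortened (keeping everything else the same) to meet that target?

1

Current finish: 15 days; target: 14.
P8 is on every critical path, so each day cut from P8 cuts the finish by one (this holds down to a finish of 14).
Need 15 − 14 = 1 day off P8 → P8 becomes 1 day, finish becomes 14.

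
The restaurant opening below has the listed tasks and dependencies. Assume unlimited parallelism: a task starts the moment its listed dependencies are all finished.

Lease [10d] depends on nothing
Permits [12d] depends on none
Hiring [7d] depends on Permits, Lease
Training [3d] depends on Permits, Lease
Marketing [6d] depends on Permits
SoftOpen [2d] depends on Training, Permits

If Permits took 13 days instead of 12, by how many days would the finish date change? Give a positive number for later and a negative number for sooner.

1

As given, the longest chain is Permits→Hiring = 12+7 = 19, so the finish is 19 days.
Permits lies on that path, so at 13 days the path becomes 20 days.
No other chain overtakes it, so the finish is 20 days.
Change in finish: 20 − 19 = +1 days.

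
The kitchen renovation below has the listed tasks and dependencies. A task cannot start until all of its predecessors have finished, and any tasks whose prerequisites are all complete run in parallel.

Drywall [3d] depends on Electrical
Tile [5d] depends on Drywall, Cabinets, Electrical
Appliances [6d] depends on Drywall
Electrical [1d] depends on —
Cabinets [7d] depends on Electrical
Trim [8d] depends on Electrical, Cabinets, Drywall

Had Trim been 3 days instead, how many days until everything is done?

The binding path is Electrical→Cabinets→Trim = 1+7+8 = 16; finish at 16 days.
Since Trim is critical, the -5 change carries straight to that chain (now 11 days).
Now Electrical→Cabinets→Tile = 1+7+5 = 13 is longest, so the finish becomes 13 days.

13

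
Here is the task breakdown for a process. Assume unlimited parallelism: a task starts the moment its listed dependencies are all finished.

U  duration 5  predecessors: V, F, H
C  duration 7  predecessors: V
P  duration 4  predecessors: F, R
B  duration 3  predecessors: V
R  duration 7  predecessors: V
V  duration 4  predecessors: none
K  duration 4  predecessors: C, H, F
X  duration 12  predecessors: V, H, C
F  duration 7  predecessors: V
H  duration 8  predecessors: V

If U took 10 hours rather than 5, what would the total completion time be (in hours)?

The binding path is V→H→X = 4+8+12 = 24; finish at 24 hours.
U is off the critical path — its longest chain is 17 hours, giving 7 of slack.
That remains the longest chain; total 24 hours.

24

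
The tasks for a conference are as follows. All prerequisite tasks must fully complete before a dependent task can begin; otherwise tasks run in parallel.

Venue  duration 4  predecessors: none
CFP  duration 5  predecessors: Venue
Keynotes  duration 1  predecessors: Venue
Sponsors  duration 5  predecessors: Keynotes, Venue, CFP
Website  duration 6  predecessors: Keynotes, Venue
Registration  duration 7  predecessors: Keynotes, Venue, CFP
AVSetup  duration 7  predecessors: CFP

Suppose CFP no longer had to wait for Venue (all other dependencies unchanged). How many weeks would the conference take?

Original critical path: Venue→CFP→Registration = 4+5+7 = 16 ⇒ 16 weeks.
Without Venue→CFP, CFP's earliest start moves from 4 to 0.
New critical path: Venue→Keynotes→Registration = 4+1+7 = 12 ⇒ 12 weeks.

12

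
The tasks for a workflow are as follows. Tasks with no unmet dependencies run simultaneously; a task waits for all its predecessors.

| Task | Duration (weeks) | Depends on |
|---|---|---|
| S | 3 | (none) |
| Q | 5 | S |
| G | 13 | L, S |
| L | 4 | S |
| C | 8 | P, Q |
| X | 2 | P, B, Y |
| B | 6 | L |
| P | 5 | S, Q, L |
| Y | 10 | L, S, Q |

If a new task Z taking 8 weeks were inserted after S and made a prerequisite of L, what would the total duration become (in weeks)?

28

Originally the project takes 21 weeks.
With Z inserted, L now waits for max(S, Z).
New critical path: S→Z→L→P→C = 3+8+4+5+8 = 28 ⇒ 28 weeks.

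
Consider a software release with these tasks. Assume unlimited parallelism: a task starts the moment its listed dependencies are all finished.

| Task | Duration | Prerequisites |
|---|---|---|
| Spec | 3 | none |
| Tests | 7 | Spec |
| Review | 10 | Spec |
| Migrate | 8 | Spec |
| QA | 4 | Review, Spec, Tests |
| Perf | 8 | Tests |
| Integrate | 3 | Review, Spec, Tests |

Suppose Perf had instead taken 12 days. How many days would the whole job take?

Actual critical path: Spec→Tests→Perf = 3+7+8 = 18 ⇒ 18 days.
Perf lies on that path, so at 12 days the path becomes 22 days.
That remains the longest chain; total 22 days.

22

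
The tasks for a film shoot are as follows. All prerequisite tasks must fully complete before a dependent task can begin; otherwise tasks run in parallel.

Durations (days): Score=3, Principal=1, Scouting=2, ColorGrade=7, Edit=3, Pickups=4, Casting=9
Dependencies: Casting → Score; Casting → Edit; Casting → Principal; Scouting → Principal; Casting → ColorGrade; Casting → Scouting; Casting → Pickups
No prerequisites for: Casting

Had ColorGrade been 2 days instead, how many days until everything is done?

The binding path is Casting→ColorGrade = 9+7 = 16; finish at 16 days.
Since ColorGrade is critical, the -5 change carries straight to that chain (now 11 days).
New critical path: Casting→Pickups = 9+4 = 13 ⇒ 13 days.

13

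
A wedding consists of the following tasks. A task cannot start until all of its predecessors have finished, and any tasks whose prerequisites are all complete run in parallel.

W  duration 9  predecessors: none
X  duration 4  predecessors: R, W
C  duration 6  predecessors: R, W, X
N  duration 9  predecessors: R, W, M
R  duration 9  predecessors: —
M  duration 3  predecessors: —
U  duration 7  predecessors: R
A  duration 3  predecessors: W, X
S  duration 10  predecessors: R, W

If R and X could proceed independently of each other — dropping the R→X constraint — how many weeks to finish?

19

Original critical path: R→X→C = 9+4+6 = 19 ⇒ 19 weeks.
Dropping R→X doesn't change X's earliest start (9); another predecessor still binds.
After: R→S = 9+10 = 19 → 19 weeks.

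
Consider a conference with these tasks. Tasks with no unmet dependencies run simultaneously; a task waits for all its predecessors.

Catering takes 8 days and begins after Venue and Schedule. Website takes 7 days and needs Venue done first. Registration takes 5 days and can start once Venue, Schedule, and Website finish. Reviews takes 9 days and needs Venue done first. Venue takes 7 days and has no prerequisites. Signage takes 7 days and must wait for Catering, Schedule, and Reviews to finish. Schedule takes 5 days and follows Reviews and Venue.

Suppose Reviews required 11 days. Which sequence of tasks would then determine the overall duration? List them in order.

Baseline: Venue→Reviews→Schedule→Catering→Signage = 7+9+5+8+7 = 36 → 36 days.
Reviews lies on that path, so at 11 days the path becomes 38 days.
The critical path is still Venue→Reviews→Schedule→Catering→Signage; finish is now 38 days.

Venue, Reviews, Schedule, Catering, Signage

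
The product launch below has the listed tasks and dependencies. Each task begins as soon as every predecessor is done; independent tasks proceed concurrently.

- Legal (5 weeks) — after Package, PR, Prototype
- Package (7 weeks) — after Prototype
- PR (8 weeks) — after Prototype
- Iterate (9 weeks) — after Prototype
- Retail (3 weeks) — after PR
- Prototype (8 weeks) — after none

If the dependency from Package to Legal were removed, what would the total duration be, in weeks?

21

Original critical path: Prototype→PR→Legal = 8+8+5 = 21 ⇒ 21 weeks.
Dropping Package→Legal doesn't change Legal's earliest start (16); another predecessor still binds.
New critical path: Prototype→PR→Legal = 8+8+5 = 21 ⇒ 21 weeks.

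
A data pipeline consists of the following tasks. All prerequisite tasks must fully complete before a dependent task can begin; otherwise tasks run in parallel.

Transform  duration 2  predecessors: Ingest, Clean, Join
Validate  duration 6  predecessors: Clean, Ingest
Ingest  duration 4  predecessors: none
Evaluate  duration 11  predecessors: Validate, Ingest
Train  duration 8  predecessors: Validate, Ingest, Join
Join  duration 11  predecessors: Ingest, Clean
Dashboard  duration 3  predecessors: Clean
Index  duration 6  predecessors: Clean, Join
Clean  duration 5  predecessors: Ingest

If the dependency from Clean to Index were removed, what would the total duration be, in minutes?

28

Original critical path: Ingest→Clean→Join→Train = 4+5+11+8 = 28 ⇒ 28 minutes.
Dropping Clean→Index doesn't change Index's earliest start (20); another predecessor still binds.
After: Ingest→Clean→Join→Train = 4+5+11+8 = 28 → 28 minutes.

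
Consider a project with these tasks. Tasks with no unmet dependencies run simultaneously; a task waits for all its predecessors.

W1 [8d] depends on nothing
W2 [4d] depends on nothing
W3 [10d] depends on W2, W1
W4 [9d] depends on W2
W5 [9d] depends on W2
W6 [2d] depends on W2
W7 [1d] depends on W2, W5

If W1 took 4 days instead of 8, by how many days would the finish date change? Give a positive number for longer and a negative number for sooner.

-4

Baseline: W1→W3 = 8+10 = 18 → 18 days.
W1 lies on that path, so at 4 days the path becomes 14 days.
No other chain overtakes it, so the finish is 14 days.
Change in finish: 14 − 18 = -4 days.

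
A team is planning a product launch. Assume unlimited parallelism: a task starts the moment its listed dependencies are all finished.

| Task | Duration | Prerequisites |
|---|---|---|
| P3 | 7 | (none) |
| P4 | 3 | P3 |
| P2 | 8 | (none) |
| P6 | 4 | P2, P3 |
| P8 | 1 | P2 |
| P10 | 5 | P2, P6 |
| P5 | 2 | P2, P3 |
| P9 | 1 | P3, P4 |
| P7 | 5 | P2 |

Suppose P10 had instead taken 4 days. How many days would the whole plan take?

16

Baseline: P2→P6→P10 = 8+4+5 = 17 → 17 days.
P10 lies on that path, so at 4 days the path becomes 16 days.
The critical path is still P2→P6→P10; finish is now 16 days.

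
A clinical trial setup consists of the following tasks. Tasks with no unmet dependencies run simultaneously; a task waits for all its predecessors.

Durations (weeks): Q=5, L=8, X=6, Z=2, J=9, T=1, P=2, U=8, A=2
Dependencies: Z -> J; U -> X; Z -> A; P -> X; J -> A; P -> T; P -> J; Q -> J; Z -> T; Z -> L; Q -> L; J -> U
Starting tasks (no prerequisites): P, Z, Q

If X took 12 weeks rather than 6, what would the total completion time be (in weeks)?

34

Actual critical path: Q→J→U→X = 5+9+8+6 = 28 ⇒ 28 weeks.
Since X is critical, the +6 change carries straight to that chain (now 34 weeks).
No other chain overtakes it, so the finish is 34 weeks.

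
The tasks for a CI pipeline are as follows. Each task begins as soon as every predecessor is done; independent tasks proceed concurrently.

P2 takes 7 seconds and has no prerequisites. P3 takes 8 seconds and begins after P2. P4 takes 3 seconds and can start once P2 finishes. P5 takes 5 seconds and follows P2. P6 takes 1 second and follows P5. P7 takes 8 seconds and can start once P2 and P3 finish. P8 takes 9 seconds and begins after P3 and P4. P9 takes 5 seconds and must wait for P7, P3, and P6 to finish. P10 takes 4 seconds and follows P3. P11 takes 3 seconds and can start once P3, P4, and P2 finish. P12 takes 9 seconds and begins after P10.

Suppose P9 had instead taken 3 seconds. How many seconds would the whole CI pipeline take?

Critical path before the change: P2→P3→P7→P9 = 7+8+8+5 = 28 giving 28 seconds.
P9 is on the critical path; changing it to 3 makes that path 26 seconds.
Now P2→P3→P10→P12 = 7+8+4+9 = 28 is longest, so the finish becomes 28 seconds.

28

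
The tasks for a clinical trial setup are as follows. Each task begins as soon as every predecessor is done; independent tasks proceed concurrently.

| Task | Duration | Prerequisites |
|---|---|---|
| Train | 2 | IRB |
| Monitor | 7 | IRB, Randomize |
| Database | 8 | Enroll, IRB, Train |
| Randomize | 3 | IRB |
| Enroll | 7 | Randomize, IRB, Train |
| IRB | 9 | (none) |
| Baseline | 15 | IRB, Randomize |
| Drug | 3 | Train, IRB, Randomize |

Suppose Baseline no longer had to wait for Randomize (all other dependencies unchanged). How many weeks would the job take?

Before: longest chain IRB→Randomize→Baseline = 9+3+15 = 27, finish 27.
Without Randomize→Baseline, Baseline's earliest start moves from 12 to 9.
The longest chain is now IRB→Randomize→Enroll→Database = 9+3+7+8 = 27, so the job takes 27 weeks.

27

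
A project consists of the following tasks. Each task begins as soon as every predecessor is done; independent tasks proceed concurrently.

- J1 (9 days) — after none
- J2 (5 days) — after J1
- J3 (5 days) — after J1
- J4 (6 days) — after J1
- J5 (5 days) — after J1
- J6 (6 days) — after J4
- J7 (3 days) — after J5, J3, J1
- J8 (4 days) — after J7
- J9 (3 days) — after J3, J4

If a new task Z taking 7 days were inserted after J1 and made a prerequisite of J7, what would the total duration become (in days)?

Originally the project takes 21 days.
With Z inserted, J7 now waits for max(J5, J3, J1, Z).
New critical path: J1→Z→J7→J8 = 9+7+3+4 = 23 ⇒ 23 days.

23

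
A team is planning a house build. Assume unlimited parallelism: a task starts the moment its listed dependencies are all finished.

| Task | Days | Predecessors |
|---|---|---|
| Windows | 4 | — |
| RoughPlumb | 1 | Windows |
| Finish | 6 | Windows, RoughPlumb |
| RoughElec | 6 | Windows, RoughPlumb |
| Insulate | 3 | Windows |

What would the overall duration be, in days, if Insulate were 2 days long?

11

As given, the longest chain is Windows→RoughPlumb→RoughElec = 4+1+6 = 11, so the finish is 11 days.
The longest path through Insulate is only 7 days, so Insulate has float 4.
That remains the longest chain; total 11 days.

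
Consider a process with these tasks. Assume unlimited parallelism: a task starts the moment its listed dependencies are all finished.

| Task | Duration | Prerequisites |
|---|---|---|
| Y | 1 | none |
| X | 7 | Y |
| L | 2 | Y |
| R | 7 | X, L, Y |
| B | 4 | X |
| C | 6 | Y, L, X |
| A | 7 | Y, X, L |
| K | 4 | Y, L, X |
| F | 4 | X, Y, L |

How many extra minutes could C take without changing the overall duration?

1

Y→X→R = 1+7+7 = 15 sets the makespan at 15 minutes.
Longest path through C: 14 minutes (earliest finish 14, latest finish 15).
Slack of C = 9 − 8 = 1 minute.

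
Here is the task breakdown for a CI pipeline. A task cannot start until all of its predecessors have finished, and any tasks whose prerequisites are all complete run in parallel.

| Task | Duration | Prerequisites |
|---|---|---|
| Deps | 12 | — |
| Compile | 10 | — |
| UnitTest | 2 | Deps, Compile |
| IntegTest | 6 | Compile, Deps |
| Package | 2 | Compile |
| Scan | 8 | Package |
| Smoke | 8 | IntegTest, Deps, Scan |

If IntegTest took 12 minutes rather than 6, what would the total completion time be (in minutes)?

32

As given, the longest chain is Compile→Package→Scan→Smoke = 10+2+8+8 = 28, so the finish is 28 minutes.
The longest path through IntegTest is only 26 minutes, so IntegTest has float 2.
Now Deps→IntegTest→Smoke = 12+12+8 = 32 is longest, so the finish becomes 32 minutes.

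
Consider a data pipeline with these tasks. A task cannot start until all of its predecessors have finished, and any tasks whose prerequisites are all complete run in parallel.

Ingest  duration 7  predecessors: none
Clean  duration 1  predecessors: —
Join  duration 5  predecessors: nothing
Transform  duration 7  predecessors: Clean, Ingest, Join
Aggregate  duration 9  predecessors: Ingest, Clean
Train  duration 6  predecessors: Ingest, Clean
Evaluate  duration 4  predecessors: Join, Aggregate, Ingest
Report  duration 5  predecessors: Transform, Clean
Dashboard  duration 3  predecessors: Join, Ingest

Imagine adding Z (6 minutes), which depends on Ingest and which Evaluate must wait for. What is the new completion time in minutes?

Originally the job takes 20 minutes.
With Z inserted, Evaluate now waits for max(Join, Aggregate, Ingest, Z).
New critical path: Ingest→Aggregate→Evaluate = 7+9+4 = 20 ⇒ 20 minutes.

20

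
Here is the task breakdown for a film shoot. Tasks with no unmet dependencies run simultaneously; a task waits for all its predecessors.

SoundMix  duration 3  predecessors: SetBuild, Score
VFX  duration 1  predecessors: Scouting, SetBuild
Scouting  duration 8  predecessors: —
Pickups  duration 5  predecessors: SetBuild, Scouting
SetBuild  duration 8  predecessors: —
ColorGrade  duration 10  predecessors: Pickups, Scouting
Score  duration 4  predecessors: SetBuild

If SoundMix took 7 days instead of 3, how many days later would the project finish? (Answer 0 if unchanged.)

Critical path before the change: Scouting→Pickups→ColorGrade = 8+5+10 = 23 giving 23 days.
SoundMix is off the critical path — its longest chain is 15 days, giving 8 of slack.
No other chain overtakes it, so the finish is 23 days.
Change in finish: 23 − 23 = +0 days.

0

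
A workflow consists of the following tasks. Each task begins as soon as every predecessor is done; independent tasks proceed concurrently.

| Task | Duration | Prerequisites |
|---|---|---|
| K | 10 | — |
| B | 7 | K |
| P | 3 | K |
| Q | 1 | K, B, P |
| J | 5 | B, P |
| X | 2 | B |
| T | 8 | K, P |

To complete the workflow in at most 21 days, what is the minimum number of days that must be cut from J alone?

Current finish: 22 days; target: 21.
J is on every critical path, so each day cut from J cuts the finish by one (this holds down to a finish of 21).
Need 22 − 21 = 1 day off J → J becomes 4 days, finish becomes 21.

1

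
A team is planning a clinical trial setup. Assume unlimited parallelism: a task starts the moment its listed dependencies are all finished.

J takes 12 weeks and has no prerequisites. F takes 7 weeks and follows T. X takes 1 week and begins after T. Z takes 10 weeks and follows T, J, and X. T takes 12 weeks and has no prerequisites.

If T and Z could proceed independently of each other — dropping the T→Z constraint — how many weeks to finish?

Original critical path: T→X→Z = 12+1+10 = 23 ⇒ 23 weeks.
Dropping T→Z doesn't change Z's earliest start (13); another predecessor still binds.
New critical path: T→X→Z = 12+1+10 = 23 ⇒ 23 weeks.

23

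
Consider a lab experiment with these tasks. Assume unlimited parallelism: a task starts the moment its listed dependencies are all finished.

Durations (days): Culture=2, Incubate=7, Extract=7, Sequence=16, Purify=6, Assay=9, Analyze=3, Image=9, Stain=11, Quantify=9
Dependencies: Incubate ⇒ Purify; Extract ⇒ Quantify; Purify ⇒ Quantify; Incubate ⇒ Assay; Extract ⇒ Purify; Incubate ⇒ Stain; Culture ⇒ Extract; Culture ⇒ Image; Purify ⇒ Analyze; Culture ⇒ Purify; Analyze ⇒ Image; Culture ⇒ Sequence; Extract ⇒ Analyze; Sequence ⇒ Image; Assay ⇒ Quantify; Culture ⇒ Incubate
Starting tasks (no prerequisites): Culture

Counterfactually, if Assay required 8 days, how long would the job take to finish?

Baseline: Culture→Incubate→Assay→Quantify = 2+7+9+9 = 27 → 27 days.
Assay is on the critical path; changing it to 8 makes that path 26 days.
New critical path: Culture→Incubate→Purify→Analyze→Image = 2+7+6+3+9 = 27 ⇒ 27 days.

27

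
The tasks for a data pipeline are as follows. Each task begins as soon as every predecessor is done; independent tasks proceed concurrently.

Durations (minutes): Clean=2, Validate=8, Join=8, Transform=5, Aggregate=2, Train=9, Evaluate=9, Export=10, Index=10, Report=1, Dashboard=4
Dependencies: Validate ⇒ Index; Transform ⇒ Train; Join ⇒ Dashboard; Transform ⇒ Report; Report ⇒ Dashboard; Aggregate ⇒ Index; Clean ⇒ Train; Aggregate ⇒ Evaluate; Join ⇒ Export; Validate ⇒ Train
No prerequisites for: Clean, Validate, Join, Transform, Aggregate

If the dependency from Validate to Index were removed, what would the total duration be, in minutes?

With the dependency in place, Validate→Index = 8+10 = 18 sets the finish at 18 minutes.
Without Validate→Index, Index's earliest start moves from 8 to 2.
The longest chain is now Join→Export = 8+10 = 18, so the project takes 18 minutes.

18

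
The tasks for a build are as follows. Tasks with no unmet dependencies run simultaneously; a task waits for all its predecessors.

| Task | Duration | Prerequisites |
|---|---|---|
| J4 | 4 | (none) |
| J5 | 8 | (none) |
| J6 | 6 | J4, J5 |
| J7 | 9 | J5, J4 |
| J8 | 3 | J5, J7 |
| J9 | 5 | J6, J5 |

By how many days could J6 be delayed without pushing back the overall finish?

The longest chain is J5→J7→J8 = 8+9+3 = 20; overall finish 20 days.
Longest path through J6: 19 days (earliest finish 14, latest finish 15).
Float = 20 − 19 = 1.

1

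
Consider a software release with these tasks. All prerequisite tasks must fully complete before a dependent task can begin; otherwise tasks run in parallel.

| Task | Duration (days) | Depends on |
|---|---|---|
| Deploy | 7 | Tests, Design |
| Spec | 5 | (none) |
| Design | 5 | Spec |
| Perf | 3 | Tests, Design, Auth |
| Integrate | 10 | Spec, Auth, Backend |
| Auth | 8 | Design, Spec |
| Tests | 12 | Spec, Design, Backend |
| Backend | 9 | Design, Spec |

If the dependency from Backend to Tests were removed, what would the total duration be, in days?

29

Original critical path: Spec→Design→Backend→Tests→Deploy = 5+5+9+12+7 = 38 ⇒ 38 days.
Without Backend→Tests, Tests's earliest start moves from 19 to 10.
The longest chain is now Spec→Design→Backend→Integrate = 5+5+9+10 = 29, so the schedule takes 29 days.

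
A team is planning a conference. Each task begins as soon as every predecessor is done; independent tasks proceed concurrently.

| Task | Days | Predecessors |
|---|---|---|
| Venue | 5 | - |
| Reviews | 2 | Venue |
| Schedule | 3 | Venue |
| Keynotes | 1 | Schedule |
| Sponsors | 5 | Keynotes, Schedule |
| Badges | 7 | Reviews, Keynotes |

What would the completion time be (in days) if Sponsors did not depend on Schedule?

16

Before: longest chain Venue→Schedule→Keynotes→Badges = 5+3+1+7 = 16, finish 16.
Dropping Schedule→Sponsors doesn't change Sponsors's earliest start (9); another predecessor still binds.
The longest chain is now Venue→Schedule→Keynotes→Badges = 5+3+1+7 = 16, so the schedule takes 16 days.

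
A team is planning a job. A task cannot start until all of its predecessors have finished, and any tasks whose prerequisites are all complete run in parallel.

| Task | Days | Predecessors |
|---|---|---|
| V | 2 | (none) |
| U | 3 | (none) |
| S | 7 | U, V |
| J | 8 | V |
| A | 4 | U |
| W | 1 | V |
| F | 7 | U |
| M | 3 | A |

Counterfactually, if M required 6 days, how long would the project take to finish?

Critical path before the change: U→A→M = 3+4+3 = 10 giving 10 days.
M lies on that path, so at 6 days the path becomes 13 days.
That remains the longest chain; total 13 days.

13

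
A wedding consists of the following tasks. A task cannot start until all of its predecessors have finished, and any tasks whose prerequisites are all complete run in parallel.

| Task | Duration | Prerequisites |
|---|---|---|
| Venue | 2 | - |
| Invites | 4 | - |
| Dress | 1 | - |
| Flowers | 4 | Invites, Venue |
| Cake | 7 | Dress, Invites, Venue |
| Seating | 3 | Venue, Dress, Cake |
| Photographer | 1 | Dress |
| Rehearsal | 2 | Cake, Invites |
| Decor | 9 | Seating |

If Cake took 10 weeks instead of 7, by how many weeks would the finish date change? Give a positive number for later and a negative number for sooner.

3

The binding path is Invites→Cake→Seating→Decor = 4+7+3+9 = 23; finish at 23 weeks.
Since Cake is critical, the +3 change carries straight to that chain (now 26 weeks).
That remains the longest chain; total 26 weeks.
Change in finish: 26 − 23 = +3 weeks.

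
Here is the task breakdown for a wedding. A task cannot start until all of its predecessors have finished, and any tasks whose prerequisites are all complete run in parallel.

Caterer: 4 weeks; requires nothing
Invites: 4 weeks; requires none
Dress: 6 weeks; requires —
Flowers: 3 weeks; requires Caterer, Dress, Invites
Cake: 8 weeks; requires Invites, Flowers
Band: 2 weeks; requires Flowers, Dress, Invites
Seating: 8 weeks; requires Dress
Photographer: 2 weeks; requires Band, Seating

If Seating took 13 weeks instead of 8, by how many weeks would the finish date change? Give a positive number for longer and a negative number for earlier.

4

Actual critical path: Dress→Flowers→Cake = 6+3+8 = 17 ⇒ 17 weeks.
The longest path through Seating is only 16 weeks, so Seating has float 1.
New critical path: Dress→Seating→Photographer = 6+13+2 = 21 ⇒ 21 weeks.
Change in finish: 21 − 17 = +4 weeks.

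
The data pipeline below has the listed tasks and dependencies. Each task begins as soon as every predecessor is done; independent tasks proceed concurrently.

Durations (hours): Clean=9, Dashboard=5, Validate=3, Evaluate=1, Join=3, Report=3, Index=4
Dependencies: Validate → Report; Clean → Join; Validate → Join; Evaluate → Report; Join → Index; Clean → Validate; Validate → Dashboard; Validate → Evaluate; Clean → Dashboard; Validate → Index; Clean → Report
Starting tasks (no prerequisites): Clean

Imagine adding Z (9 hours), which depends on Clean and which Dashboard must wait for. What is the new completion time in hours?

Originally the project takes 19 hours.
With Z inserted, Dashboard now waits for max(Validate, Clean, Z).
New critical path: Clean→Z→Dashboard = 9+9+5 = 23 ⇒ 23 hours.

23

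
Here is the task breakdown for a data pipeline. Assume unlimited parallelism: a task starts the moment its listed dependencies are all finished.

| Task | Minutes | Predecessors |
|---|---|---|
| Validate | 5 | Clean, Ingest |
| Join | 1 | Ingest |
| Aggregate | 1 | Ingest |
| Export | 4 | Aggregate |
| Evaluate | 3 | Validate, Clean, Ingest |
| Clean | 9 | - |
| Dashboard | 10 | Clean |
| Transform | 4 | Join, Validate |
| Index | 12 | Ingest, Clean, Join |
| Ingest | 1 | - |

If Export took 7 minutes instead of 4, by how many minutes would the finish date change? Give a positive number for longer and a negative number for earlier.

0

Critical path before the change: Clean→Index = 9+12 = 21 giving 21 minutes.
Export is off the critical path — its longest chain is 6 minutes, giving 15 of slack.
That remains the longest chain; total 21 minutes.
Change in finish: 21 − 21 = +0 minutes.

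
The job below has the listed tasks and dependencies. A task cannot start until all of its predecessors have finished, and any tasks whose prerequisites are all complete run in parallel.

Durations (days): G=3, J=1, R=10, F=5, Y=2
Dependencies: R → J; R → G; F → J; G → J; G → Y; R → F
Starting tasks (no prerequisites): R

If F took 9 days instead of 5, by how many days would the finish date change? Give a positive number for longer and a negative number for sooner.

4

Baseline: R→F→J = 10+5+1 = 16 → 16 days.
Since F is critical, the +4 change carries straight to that chain (now 20 days).
The critical path is still R→F→J; finish is now 20 days.
Change in finish: 20 − 16 = +4 days.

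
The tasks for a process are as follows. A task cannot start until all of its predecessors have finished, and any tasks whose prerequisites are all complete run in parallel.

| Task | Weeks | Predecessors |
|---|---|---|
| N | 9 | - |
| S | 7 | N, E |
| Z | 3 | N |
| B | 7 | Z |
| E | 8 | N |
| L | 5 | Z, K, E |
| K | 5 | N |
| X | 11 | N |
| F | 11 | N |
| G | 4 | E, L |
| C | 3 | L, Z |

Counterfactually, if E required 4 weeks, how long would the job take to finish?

As given, the longest chain is N→E→L→G = 9+8+5+4 = 26, so the finish is 26 weeks.
E lies on that path, so at 4 weeks the path becomes 22 weeks.
The binding chain switches to N→K→L→G = 9+5+5+4 = 23; finish 23 weeks.

23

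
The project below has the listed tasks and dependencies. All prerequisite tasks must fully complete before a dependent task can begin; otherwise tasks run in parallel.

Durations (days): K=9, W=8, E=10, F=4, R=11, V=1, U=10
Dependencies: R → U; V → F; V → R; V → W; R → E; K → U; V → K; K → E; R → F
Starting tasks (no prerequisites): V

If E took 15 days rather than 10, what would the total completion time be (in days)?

As given, the longest chain is V→R→E = 1+11+10 = 22, so the finish is 22 days.
E lies on that path, so at 15 days the path becomes 27 days.
The critical path is still V→R→E; finish is now 27 days.

27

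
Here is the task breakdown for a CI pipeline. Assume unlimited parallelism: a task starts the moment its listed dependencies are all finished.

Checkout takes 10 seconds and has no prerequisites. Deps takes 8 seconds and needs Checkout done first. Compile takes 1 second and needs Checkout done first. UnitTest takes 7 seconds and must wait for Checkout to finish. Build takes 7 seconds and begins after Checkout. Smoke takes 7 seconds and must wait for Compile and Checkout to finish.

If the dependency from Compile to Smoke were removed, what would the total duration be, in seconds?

18

Before: longest chain Checkout→Deps = 10+8 = 18, finish 18.
Without Compile→Smoke, Smoke's earliest start moves from 11 to 10.
The longest chain is now Checkout→Deps = 10+8 = 18, so the plan takes 18 seconds.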